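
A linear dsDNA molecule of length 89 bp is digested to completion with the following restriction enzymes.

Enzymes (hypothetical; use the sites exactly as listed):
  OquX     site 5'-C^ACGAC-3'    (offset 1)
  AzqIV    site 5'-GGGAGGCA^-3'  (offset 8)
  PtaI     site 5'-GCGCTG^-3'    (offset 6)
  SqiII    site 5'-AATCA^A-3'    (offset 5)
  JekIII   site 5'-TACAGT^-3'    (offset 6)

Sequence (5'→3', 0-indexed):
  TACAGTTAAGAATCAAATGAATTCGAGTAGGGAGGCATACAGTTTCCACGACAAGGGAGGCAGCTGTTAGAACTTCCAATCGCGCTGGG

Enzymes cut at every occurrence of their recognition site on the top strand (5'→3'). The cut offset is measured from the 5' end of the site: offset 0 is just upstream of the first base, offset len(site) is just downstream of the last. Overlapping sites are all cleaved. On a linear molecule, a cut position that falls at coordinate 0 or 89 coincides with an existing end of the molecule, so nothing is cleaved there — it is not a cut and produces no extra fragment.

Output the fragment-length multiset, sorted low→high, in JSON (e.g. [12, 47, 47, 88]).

[2,4,6,6,9,15,22,25]

Scan for sites:
  OquX CACGAC/1: at [46] ⇒ [47]
  AzqIV GGGAGGCA/8: at [29, 54] ⇒ [37, 62]
  PtaI GCGCTG/6: at [81] ⇒ [87]
  SqiII AATCAA/5: at [10] ⇒ [15]
  JekIII TACAGT/6: at [0, 37] ⇒ [6, 43]

All cut coordinates (distinct, sorted): [6, 15, 37, 43, 47, 62, 87]

Fragments:
  [0,6): 6 bp
  [6,15): 9 bp
  [15,37): 22 bp
  [37,43): 6 bp
  [43,47): 4 bp
  [47,62): 15 bp
  [62,87): 25 bp
  [87,89): 2 bp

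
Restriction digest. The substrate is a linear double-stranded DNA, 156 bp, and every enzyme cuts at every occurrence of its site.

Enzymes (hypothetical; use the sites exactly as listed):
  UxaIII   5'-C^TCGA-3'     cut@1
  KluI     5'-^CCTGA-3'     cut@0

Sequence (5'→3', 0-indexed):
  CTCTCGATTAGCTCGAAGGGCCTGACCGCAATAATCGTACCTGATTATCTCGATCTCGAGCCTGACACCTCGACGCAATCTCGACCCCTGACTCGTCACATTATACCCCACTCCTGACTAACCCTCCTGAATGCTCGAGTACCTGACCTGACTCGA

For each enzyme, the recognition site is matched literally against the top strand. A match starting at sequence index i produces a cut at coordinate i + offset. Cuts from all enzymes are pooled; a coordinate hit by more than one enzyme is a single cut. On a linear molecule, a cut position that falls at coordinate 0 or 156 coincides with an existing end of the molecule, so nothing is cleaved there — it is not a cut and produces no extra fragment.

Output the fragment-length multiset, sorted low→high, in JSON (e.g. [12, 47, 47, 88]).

Scan for sites:
  UxaIII (CTCGA, off=1): starts [2, 11, 48, 54, 68, 79, 133, 151] → cuts [3, 12, 49, 55, 69, 80, 134, 152]
  KluI (CCTGA, off=0): starts [20, 39, 60, 86, 112, 125, 141, 146] → cuts [20, 39, 60, 86, 112, 125, 141, 146]

Pooled cuts: [3, 12, 20, 39, 49, 55, 60, 69, 80, 86, 112, 125, 134, 141, 146, 152]

Fragment lengths:
  [0,3): 3 bp
  [3,12): 9 bp
  [12,20): 8 bp
  [20,39): 19 bp
  [39,49): 10 bp
  [49,55): 6 bp
  [55,60): 5 bp
  [60,69): 9 bp
  [69,80): 11 bp
  [80,86): 6 bp
  [86,112): 26 bp
  [112,125): 13 bp
  [125,134): 9 bp
  [134,141): 7 bp
  [141,146): 5 bp
  [146,152): 6 bp
  [152,156): 4 bp

[3,4,5,5,6,6,6,7,8,9,9,9,10,11,13,19,26]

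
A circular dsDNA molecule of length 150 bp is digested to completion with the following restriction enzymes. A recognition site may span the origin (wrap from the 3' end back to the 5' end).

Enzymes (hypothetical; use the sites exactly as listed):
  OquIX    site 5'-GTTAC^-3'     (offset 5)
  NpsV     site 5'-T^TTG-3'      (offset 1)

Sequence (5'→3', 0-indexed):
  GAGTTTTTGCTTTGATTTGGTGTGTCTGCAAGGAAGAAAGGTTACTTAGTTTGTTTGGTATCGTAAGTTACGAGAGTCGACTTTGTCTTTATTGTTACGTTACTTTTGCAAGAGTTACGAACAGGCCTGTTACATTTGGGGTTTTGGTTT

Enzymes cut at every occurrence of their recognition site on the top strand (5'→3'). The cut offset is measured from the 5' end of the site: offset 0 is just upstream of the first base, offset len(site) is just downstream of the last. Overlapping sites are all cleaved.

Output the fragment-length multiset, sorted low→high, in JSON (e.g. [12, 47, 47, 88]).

[2,2,4,5,5,5,5,5,8,8,11,13,15,16,17,29]

Per-enzyme occurrences:
  OquIX GTTAC/5: at [40, 66, 93, 98, 113, 128] ⇒ [45, 71, 98, 103, 118, 133]
  NpsV TTTG/1: at [5, 10, 15, 49, 53, 81, 104, 134, 142, 147] ⇒ [6, 11, 16, 50, 54, 82, 105, 135, 143, 148]

Pooled cuts: [6, 11, 16, 45, 50, 54, 71, 82, 98, 103, 105, 118, 133, 135, 143, 148]

Fragments:
  6→11: 5 bp
  11→16: 5 bp
  16→45: 29 bp
  45→50: 5 bp
  50→54: 4 bp
  54→71: 17 bp
  71→82: 11 bp
  82→98: 16 bp
  98→103: 5 bp
  103→105: 2 bp
  105→118: 13 bp
  118→133: 15 bp
  133→135: 2 bp
  135→143: 8 bp
  143→148: 5 bp
  148→6 (wrap): 150-148+6 = 8 bp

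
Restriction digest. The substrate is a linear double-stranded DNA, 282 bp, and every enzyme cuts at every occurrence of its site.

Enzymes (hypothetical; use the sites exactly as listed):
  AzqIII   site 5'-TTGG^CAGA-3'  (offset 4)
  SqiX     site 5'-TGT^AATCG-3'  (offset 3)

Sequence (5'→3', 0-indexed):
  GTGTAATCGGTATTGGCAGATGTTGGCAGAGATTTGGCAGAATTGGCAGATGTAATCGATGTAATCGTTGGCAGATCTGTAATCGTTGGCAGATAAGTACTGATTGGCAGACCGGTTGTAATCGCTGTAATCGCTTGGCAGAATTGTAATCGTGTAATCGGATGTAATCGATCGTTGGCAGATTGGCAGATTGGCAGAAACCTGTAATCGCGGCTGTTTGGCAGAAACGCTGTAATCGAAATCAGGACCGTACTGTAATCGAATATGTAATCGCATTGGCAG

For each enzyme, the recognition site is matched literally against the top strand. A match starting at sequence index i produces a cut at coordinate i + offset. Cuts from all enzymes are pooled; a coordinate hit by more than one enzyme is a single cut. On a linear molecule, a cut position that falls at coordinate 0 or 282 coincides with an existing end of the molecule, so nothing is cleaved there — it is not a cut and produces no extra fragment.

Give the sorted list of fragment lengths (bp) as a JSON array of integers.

Per-enzyme occurrences:
  AzqIII (TTGGCAGA, off=4): starts [12, 22, 33, 42, 67, 85, 103, 134, 174, 182, 190, 217] → cuts [16, 26, 37, 46, 71, 89, 107, 138, 178, 186, 194, 221]
  SqiX (TGTAATCG, off=3): starts [1, 50, 59, 77, 116, 125, 144, 152, 162, 202, 230, 253, 265] → cuts [4, 53, 62, 80, 119, 128, 147, 155, 165, 205, 233, 256, 268]

All cut coordinates (distinct, sorted): [4, 16, 26, 37, 46, 53, 62, 71, 80, 89, 107, 119, 128, 138, 147, 155, 165, 178, 186, 194, 205, 221, 233, 256, 268]

Fragment lengths:
  [0,4): 4 bp
  [4,16): 12 bp
  [16,26): 10 bp
  [26,37): 11 bp
  [37,46): 9 bp
  [46,53): 7 bp
  [53,62): 9 bp
  [62,71): 9 bp
  [71,80): 9 bp
  [80,89): 9 bp
  [89,107): 18 bp
  [107,119): 12 bp
  [119,128): 9 bp
  [128,138): 10 bp
  [138,147): 9 bp
  [147,155): 8 bp
  [155,165): 10 bp
  [165,178): 13 bp
  [178,186): 8 bp
  [186,194): 8 bp
  [194,205): 11 bp
  [205,221): 16 bp
  [221,233): 12 bp
  [233,256): 23 bp
  [256,268): 12 bp
  [268,282): 14 bp

[4,7,8,8,8,9,9,9,9,9,9,9,10,10,10,11,11,12,12,12,12,13,14,16,18,23]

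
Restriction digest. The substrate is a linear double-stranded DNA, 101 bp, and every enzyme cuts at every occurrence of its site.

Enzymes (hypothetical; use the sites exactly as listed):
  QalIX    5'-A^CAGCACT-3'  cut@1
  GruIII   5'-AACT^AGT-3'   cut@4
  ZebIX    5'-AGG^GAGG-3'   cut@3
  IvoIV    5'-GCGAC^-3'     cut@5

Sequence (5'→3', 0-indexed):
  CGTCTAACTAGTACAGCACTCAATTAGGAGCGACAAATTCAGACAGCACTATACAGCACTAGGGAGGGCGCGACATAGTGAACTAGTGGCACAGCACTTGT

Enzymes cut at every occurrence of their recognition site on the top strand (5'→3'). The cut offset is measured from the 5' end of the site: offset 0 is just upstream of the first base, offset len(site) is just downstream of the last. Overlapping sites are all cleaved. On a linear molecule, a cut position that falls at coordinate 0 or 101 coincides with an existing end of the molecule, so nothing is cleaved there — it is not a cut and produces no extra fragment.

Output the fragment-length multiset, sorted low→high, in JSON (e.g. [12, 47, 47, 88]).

Scan for sites:
  QalIX ACAGCACT/1: at [12, 42, 52, 90] ⇒ [13, 43, 53, 91]
  GruIII AACTAGT/4: at [5, 80] ⇒ [9, 84]
  ZebIX AGGGAGG/3: at [60] ⇒ [63]
  IvoIV GCGAC/5: at [29, 69] ⇒ [34, 74]

All cut coordinates (distinct, sorted): [9, 13, 34, 43, 53, 63, 74, 84, 91]

Fragments:
  [0,9): 9 bp
  [9,13): 4 bp
  [13,34): 21 bp
  [34,43): 9 bp
  [43,53): 10 bp
  [53,63): 10 bp
  [63,74): 11 bp
  [74,84): 10 bp
  [84,91): 7 bp
  [91,101): 10 bp

[4,7,9,9,10,10,10,10,11,21]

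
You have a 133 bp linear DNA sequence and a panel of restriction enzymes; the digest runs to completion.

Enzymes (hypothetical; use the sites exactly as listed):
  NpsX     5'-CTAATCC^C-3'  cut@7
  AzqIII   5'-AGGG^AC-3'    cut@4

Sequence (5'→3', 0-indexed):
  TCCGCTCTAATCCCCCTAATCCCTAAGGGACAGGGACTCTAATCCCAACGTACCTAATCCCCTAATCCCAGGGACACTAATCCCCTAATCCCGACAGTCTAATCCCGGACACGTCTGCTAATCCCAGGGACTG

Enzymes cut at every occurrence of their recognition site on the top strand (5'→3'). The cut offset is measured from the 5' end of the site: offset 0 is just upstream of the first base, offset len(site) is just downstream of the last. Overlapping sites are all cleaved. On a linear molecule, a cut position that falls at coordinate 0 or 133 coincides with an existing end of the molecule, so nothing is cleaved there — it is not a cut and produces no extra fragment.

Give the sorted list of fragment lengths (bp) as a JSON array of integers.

Per-enzyme occurrences:
  NpsX (CTAATCCC, off=7): starts [6, 15, 38, 53, 61, 76, 84, 98, 117] → cuts [13, 22, 45, 60, 68, 83, 91, 105, 124]
  AzqIII (AGGGAC, off=4): starts [25, 31, 69, 125] → cuts [29, 35, 73, 129]

All cut coordinates (distinct, sorted): [13, 22, 29, 35, 45, 60, 68, 73, 83, 91, 105, 124, 129]

Fragment lengths:
  [0,13): 13 bp
  [13,22): 9 bp
  [22,29): 7 bp
  [29,35): 6 bp
  [35,45): 10 bp
  [45,60): 15 bp
  [60,68): 8 bp
  [68,73): 5 bp
  [73,83): 10 bp
  [83,91): 8 bp
  [91,105): 14 bp
  [105,124): 19 bp
  [124,129): 5 bp
  [129,133): 4 bp

[4,5,5,6,7,8,8,9,10,10,13,14,15,19]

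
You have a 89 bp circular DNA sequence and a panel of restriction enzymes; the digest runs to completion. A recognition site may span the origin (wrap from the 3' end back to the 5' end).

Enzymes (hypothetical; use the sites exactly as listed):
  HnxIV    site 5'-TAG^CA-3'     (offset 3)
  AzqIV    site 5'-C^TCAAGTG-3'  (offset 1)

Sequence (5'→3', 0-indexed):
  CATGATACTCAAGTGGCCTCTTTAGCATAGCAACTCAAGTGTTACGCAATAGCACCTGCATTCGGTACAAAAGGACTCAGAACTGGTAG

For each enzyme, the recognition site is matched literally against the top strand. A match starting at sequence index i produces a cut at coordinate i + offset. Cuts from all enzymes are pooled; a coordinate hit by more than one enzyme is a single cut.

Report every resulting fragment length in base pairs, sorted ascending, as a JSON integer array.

[4,5,8,17,18,37]

Per-enzyme occurrences:
  HnxIV TAGCA/3: at [22, 27, 49, 86] ⇒ [0, 25, 30, 52]
  AzqIV CTCAAGTG/1: at [7, 33] ⇒ [8, 34]

All cut coordinates (distinct, sorted): [0, 8, 25, 30, 34, 52]

Fragment lengths:
  0→8: 8 bp
  8→25: 17 bp
  25→30: 5 bp
  30→34: 4 bp
  34→52: 18 bp
  52→0 (wrap): 89-52+0 = 37 bp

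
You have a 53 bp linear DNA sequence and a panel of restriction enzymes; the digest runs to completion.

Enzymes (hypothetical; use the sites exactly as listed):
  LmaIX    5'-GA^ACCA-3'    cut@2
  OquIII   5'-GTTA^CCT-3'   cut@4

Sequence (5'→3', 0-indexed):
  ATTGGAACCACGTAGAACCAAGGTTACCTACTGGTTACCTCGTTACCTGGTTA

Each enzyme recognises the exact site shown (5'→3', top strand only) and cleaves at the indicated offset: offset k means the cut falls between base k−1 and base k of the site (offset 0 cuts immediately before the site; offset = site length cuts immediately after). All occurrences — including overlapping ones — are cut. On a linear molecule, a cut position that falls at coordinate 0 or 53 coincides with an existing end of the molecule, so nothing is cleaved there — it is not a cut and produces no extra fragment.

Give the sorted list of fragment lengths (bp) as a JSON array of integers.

Scan for sites:
  LmaIX (GAACCA, off=2): starts [4, 14] → cuts [6, 16]
  OquIII (GTTACCT, off=4): starts [22, 33, 41] → cuts [26, 37, 45]

Pooled cuts: [6, 16, 26, 37, 45]

Fragment lengths:
  [0,6): 6 bp
  [6,16): 10 bp
  [16,26): 10 bp
  [26,37): 11 bp
  [37,45): 8 bp
  [45,53): 8 bp

[6,8,8,10,10,11]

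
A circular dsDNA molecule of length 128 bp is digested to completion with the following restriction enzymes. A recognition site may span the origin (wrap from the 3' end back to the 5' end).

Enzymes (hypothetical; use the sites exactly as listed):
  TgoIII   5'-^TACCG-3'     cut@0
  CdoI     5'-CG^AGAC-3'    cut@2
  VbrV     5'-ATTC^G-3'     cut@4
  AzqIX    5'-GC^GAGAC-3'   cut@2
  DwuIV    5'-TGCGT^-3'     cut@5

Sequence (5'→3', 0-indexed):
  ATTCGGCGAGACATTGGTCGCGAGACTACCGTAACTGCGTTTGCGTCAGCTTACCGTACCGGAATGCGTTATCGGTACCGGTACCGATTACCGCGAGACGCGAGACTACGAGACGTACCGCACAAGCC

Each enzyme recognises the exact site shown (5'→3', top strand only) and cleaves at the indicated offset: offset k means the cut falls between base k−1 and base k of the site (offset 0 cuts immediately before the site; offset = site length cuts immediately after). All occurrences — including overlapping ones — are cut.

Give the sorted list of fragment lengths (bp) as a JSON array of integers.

Scan for sites:
  TgoIII (TACCG, off=0): starts [26, 51, 56, 75, 81, 88, 115] → cuts [26, 51, 56, 75, 81, 88, 115]
  CdoI (CGAGAC, off=2): starts [6, 20, 93, 100, 108] → cuts [8, 22, 95, 102, 110]
  VbrV (ATTCG, off=4): starts [0] → cuts [4]
  AzqIX (GCGAGAC, off=2): starts [5, 19, 92, 99] → cuts [7, 21, 94, 101]
  DwuIV (TGCGT, off=5): starts [35, 41, 64] → cuts [40, 46, 69]

Pooled cuts: [4, 7, 8, 21, 22, 26, 40, 46, 51, 56, 69, 75, 81, 88, 94, 95, 101, 102, 110, 115]

Fragments:
  4→7: 3 bp
  7→8: 1 bp
  8→21: 13 bp
  21→22: 1 bp
  22→26: 4 bp
  26→40: 14 bp
  40→46: 6 bp
  46→51: 5 bp
  51→56: 5 bp
  56→69: 13 bp
  69→75: 6 bp
  75→81: 6 bp
  81→88: 7 bp
  88→94: 6 bp
  94→95: 1 bp
  95→101: 6 bp
  101→102: 1 bp
  102→110: 8 bp
  110→115: 5 bp
  115→4 (wrap): 128-115+4 = 17 bp

[1,1,1,1,3,4,5,5,5,6,6,6,6,6,7,8,13,13,14,17]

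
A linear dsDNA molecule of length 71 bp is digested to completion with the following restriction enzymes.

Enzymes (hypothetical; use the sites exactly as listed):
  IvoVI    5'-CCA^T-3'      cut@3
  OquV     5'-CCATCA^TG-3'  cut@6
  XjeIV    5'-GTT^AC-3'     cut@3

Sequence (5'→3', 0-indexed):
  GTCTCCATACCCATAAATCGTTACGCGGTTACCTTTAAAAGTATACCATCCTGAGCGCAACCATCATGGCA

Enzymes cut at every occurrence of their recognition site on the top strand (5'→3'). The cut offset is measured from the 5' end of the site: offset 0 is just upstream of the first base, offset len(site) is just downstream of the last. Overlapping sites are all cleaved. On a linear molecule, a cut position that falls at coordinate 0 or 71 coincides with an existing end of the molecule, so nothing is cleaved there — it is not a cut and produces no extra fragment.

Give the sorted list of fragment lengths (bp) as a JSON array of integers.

Site scan:
  IvoVI (CCAT, off=3): starts [4, 10, 45, 60] → cuts [7, 13, 48, 63]
  OquV (CCATCATG, off=6): starts [60] → cuts [66]
  XjeIV (GTTAC, off=3): starts [19, 27] → cuts [22, 30]

All cut coordinates (distinct, sorted): [7, 13, 22, 30, 48, 63, 66]

Fragments:
  [0,7): 7 bp
  [7,13): 6 bp
  [13,22): 9 bp
  [22,30): 8 bp
  [30,48): 18 bp
  [48,63): 15 bp
  [63,66): 3 bp
  [66,71): 5 bp

[3,5,6,7,8,9,15,18]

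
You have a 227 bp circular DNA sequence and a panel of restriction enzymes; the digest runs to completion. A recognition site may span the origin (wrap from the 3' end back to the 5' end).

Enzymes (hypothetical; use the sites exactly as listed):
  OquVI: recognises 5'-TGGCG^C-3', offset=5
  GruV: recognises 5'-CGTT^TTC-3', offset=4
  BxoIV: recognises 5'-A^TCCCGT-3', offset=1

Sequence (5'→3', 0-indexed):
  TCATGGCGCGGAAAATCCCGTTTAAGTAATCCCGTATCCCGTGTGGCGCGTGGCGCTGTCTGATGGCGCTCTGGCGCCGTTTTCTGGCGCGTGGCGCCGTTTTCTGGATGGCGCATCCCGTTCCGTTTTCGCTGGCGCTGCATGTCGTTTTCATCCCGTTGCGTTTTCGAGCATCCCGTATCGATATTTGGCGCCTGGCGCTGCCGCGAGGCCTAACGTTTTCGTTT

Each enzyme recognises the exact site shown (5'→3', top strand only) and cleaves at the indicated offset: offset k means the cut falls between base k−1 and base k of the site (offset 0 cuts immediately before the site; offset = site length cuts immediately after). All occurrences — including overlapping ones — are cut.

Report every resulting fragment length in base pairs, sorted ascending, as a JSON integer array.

Site scan:
  OquVI (TGGCGC, off=5): starts [3, 43, 50, 63, 71, 84, 91, 108, 132, 188, 195] → cuts [8, 48, 55, 68, 76, 89, 96, 113, 137, 193, 200]
  GruV (CGTTTTC, off=4): starts [77, 97, 123, 145, 161, 216, 222] → cuts [81, 101, 127, 149, 165, 220, 226]
  BxoIV (ATCCCGT, off=1): starts [14, 28, 35, 114, 152, 172] → cuts [15, 29, 36, 115, 153, 173]

Pooled cuts: [8, 15, 29, 36, 48, 55, 68, 76, 81, 89, 96, 101, 113, 115, 127, 137, 149, 153, 165, 173, 193, 200, 220, 226]

Fragment lengths:
  8→15: 7 bp
  15→29: 14 bp
  29→36: 7 bp
  36→48: 12 bp
  48→55: 7 bp
  55→68: 13 bp
  68→76: 8 bp
  76→81: 5 bp
  81→89: 8 bp
  89→96: 7 bp
  96→101: 5 bp
  101→113: 12 bp
  113→115: 2 bp
  115→127: 12 bp
  127→137: 10 bp
  137→149: 12 bp
  149→153: 4 bp
  153→165: 12 bp
  165→173: 8 bp
  173→193: 20 bp
  193→200: 7 bp
  200→220: 20 bp
  220→226: 6 bp
  226→8 (wrap): 227-226+8 = 9 bp

[2,4,5,5,6,7,7,7,7,7,8,8,8,9,10,12,12,12,12,12,13,14,20,20]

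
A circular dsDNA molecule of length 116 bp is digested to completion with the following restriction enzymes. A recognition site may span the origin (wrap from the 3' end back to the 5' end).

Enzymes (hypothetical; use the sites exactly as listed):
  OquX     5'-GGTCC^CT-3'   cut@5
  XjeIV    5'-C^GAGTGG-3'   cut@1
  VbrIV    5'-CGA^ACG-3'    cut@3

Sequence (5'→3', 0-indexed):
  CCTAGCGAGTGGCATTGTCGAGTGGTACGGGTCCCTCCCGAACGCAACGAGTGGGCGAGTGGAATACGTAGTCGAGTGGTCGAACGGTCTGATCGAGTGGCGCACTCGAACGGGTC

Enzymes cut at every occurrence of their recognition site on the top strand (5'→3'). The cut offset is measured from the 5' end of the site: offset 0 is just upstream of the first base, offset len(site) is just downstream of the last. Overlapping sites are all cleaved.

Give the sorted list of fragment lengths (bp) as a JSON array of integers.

Scan for sites:
  OquX GGTCCCT/5: at [29, 112] ⇒ [1, 34]
  XjeIV CGAGTGG/1: at [5, 18, 47, 55, 72, 93] ⇒ [6, 19, 48, 56, 73, 94]
  VbrIV CGAACG/3: at [38, 80, 106] ⇒ [41, 83, 109]

Pooled cuts: [1, 6, 19, 34, 41, 48, 56, 73, 83, 94, 109]

Fragment lengths:
  1→6: 5 bp
  6→19: 13 bp
  19→34: 15 bp
  34→41: 7 bp
  41→48: 7 bp
  48→56: 8 bp
  56→73: 17 bp
  73→83: 10 bp
  83→94: 11 bp
  94→109: 15 bp
  109→1 (wrap): 116-109+1 = 8 bp

[5,7,7,8,8,10,11,13,15,15,17]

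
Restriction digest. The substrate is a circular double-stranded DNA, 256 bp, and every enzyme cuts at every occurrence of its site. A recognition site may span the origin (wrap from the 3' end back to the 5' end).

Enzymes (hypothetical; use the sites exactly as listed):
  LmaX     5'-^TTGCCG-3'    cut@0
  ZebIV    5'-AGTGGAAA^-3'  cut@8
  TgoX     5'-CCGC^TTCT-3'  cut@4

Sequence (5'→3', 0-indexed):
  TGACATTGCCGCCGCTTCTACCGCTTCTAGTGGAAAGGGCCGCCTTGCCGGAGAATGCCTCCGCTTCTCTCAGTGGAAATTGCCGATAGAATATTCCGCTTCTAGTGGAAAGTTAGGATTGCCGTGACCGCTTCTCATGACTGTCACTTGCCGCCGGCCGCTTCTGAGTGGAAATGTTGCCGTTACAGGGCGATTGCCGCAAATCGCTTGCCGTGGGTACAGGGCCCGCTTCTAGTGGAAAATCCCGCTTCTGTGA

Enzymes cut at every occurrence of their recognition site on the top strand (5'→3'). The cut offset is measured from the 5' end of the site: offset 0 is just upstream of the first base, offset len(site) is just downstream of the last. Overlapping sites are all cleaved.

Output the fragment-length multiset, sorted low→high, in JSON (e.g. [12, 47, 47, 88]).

[2,7,7,8,9,10,12,12,12,13,13,13,14,14,15,16,17,20,20,22]

Site scan:
  LmaX (TTGCCG, off=0): starts [5, 44, 79, 118, 147, 176, 193, 207] → cuts [5, 44, 79, 118, 147, 176, 193, 207]
  ZebIV (AGTGGAAA, off=8): starts [28, 71, 103, 166, 233] → cuts [36, 79, 111, 174, 241]
  TgoX (CCGCTTCT, off=4): starts [11, 20, 60, 95, 127, 157, 225, 244] → cuts [15, 24, 64, 99, 131, 161, 229, 248]

All cut coordinates (distinct, sorted): [5, 15, 24, 36, 44, 64, 79, 99, 111, 118, 131, 147, 161, 174, 176, 193, 207, 229, 241, 248]

Fragments:
  5→15: 10 bp
  15→24: 9 bp
  24→36: 12 bp
  36→44: 8 bp
  44→64: 20 bp
  64→79: 15 bp
  79→99: 20 bp
  99→111: 12 bp
  111→118: 7 bp
  118→131: 13 bp
  131→147: 16 bp
  147→161: 14 bp
  161→174: 13 bp
  174→176: 2 bp
  176→193: 17 bp
  193→207: 14 bp
  207→229: 22 bp
  229→241: 12 bp
  241→248: 7 bp
  248→5 (wrap): 256-248+5 = 13 bp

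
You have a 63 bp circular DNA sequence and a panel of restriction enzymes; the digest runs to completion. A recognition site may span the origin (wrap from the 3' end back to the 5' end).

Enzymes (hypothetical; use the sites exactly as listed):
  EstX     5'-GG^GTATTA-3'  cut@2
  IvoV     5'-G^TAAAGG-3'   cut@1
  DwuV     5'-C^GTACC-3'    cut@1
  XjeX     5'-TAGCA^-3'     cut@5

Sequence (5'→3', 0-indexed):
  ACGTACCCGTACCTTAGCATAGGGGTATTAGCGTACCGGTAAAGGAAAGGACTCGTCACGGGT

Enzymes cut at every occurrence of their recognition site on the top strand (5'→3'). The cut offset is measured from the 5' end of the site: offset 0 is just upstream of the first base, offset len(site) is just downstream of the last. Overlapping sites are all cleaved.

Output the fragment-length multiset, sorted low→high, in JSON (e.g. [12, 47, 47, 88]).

Scan for sites:
  EstX (GGGTATTA, off=2): starts [22] → cuts [24]
  IvoV (GTAAAGG, off=1): starts [38] → cuts [39]
  DwuV (CGTACC, off=1): starts [1, 7, 31] → cuts [2, 8, 32]
  XjeX (TAGCA, off=5): starts [14] → cuts [19]

All cut coordinates (distinct, sorted): [2, 8, 19, 24, 32, 39]

Fragment lengths:
  2→8: 6 bp
  8→19: 11 bp
  19→24: 5 bp
  24→32: 8 bp
  32→39: 7 bp
  39→2 (wrap): 63-39+2 = 26 bp

[5,6,7,8,11,26]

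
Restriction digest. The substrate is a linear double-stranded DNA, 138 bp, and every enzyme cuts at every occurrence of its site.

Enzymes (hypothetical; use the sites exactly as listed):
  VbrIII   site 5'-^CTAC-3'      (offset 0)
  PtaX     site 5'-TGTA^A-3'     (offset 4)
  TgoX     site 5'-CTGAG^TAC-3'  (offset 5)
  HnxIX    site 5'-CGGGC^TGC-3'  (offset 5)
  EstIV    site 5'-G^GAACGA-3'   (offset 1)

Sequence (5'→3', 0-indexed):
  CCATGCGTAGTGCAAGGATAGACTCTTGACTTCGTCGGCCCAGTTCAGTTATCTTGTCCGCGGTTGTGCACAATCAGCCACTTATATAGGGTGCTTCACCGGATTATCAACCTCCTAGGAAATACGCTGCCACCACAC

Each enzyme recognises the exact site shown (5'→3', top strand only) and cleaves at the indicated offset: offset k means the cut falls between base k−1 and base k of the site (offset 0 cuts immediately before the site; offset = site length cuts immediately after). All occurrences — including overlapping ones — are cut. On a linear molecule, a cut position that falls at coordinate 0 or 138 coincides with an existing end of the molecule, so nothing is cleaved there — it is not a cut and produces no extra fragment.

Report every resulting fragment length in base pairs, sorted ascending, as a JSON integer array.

Scan for sites:
  VbrIII (CTAC, off=0): no sites
  PtaX (TGTAA, off=4): no sites
  TgoX (CTGAGTAC, off=5): no sites
  HnxIX (CGGGCTGC, off=5): no sites
  EstIV (GGAACGA, off=1): no sites

All cut coordinates (distinct, sorted): ∅

Fragments:
  no cuts → one linear fragment of 138 bp

[138]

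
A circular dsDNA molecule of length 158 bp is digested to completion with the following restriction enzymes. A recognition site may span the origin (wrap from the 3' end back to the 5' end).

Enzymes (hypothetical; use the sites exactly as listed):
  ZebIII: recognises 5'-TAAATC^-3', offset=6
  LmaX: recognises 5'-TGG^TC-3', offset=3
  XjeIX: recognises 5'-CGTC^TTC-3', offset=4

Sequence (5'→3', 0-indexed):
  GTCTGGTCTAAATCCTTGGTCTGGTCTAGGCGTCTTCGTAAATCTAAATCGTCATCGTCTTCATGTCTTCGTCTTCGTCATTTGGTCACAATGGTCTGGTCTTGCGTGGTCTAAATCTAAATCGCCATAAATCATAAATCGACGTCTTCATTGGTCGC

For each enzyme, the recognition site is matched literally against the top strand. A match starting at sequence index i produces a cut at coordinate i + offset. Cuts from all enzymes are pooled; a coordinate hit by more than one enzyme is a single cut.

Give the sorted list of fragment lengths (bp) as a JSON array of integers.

Per-enzyme occurrences:
  ZebIII (TAAATC, off=6): starts [8, 38, 44, 111, 117, 127, 134] → cuts [14, 44, 50, 117, 123, 133, 140]
  LmaX (TGGTC, off=3): starts [3, 16, 21, 82, 91, 96, 106, 151] → cuts [6, 19, 24, 85, 94, 99, 109, 154]
  XjeIX (CGTCTTC, off=4): starts [30, 55, 69, 142] → cuts [34, 59, 73, 146]

Pooled cuts: [6, 14, 19, 24, 34, 44, 50, 59, 73, 85, 94, 99, 109, 117, 123, 133, 140, 146, 154]

Fragments:
  6→14: 8 bp
  14→19: 5 bp
  19→24: 5 bp
  24→34: 10 bp
  34→44: 10 bp
  44→50: 6 bp
  50→59: 9 bp
  59→73: 14 bp
  73→85: 12 bp
  85→94: 9 bp
  94→99: 5 bp
  99→109: 10 bp
  109→117: 8 bp
  117→123: 6 bp
  123→133: 10 bp
  133→140: 7 bp
  140→146: 6 bp
  146→154: 8 bp
  154→6 (wrap): 158-154+6 = 10 bp

[5,5,5,6,6,6,7,8,8,8,9,9,10,10,10,10,10,12,14]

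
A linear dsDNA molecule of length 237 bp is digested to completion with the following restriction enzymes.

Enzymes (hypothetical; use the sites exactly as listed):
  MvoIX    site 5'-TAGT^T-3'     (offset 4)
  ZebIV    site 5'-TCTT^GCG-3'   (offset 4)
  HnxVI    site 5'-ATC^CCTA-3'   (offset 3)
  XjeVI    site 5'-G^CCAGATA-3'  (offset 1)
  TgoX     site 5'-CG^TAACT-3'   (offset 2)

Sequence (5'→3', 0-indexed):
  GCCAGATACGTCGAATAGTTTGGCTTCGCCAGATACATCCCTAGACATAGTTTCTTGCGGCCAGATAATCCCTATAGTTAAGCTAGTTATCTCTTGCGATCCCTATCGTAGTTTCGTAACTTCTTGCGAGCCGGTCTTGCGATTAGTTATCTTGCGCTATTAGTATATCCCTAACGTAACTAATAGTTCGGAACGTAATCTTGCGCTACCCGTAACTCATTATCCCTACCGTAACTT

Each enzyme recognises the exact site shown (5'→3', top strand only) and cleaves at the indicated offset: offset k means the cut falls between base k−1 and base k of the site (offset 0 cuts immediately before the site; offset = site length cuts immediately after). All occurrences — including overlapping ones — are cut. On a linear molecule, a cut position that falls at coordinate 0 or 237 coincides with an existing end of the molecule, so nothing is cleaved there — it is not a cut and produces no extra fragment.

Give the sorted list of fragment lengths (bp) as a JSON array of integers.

[1,4,4,5,6,6,6,7,7,8,8,9,9,9,9,10,10,11,11,11,12,12,13,15,16,18]

Per-enzyme occurrences:
  MvoIX (TAGTT, off=4): starts [15, 47, 74, 83, 108, 143, 183] → cuts [19, 51, 78, 87, 112, 147, 187]
  ZebIV (TCTTGCG, off=4): starts [52, 91, 121, 134, 149, 198] → cuts [56, 95, 125, 138, 153, 202]
  HnxVI (ATCCCTA, off=3): starts [36, 67, 98, 166, 221] → cuts [39, 70, 101, 169, 224]
  XjeVI (GCCAGATA, off=1): starts [0, 27, 59] → cuts [1, 28, 60]
  TgoX (CGTAACT, off=2): starts [114, 174, 210, 229] → cuts [116, 176, 212, 231]

All cut coordinates (distinct, sorted): [1, 19, 28, 39, 51, 56, 60, 70, 78, 87, 95, 101, 112, 116, 125, 138, 147, 153, 169, 176, 187, 202, 212, 224, 231]

Fragments:
  [0,1): 1 bp
  [1,19): 18 bp
  [19,28): 9 bp
  [28,39): 11 bp
  [39,51): 12 bp
  [51,56): 5 bp
  [56,60): 4 bp
  [60,70): 10 bp
  [70,78): 8 bp
  [78,87): 9 bp
  [87,95): 8 bp
  [95,101): 6 bp
  [101,112): 11 bp
  [112,116): 4 bp
  [116,125): 9 bp
  [125,138): 13 bp
  [138,147): 9 bp
  [147,153): 6 bp
  [153,169): 16 bp
  [169,176): 7 bp
  [176,187): 11 bp
  [187,202): 15 bp
  [202,212): 10 bp
  [212,224): 12 bp
  [224,231): 7 bp
  [231,237): 6 bp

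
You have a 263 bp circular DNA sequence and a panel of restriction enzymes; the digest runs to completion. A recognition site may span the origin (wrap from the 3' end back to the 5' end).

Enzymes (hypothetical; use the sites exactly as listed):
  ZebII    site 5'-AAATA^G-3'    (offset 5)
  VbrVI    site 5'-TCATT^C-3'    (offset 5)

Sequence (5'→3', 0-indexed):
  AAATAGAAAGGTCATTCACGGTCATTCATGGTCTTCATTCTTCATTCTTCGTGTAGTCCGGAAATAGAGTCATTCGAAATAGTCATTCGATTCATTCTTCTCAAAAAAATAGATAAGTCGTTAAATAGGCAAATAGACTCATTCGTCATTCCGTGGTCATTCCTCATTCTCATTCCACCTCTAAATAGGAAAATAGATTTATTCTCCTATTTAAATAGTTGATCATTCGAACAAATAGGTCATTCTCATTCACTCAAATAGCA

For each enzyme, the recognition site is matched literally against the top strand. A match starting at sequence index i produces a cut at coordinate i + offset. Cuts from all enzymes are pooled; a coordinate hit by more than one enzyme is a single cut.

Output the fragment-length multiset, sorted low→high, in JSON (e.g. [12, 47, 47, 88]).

[6,6,6,7,7,7,7,7,8,8,8,8,8,9,10,10,10,10,11,11,13,13,15,16,20,22]

Site scan:
  ZebII (AAATAG, off=5): starts [0, 61, 76, 106, 122, 130, 182, 190, 212, 232, 255] → cuts [5, 66, 81, 111, 127, 135, 187, 195, 217, 237, 260]
  VbrVI (TCATTC, off=5): starts [11, 21, 34, 41, 69, 82, 91, 138, 145, 156, 163, 169, 222, 239, 245] → cuts [16, 26, 39, 46, 74, 87, 96, 143, 150, 161, 168, 174, 227, 244, 250]

All cut coordinates (distinct, sorted): [5, 16, 26, 39, 46, 66, 74, 81, 87, 96, 111, 127, 135, 143, 150, 161, 168, 174, 187, 195, 217, 227, 237, 244, 250, 260]

Fragments:
  5→16: 11 bp
  16→26: 10 bp
  26→39: 13 bp
  39→46: 7 bp
  46→66: 20 bp
  66→74: 8 bp
  74→81: 7 bp
  81→87: 6 bp
  87→96: 9 bp
  96→111: 15 bp
  111→127: 16 bp
  127→135: 8 bp
  135→143: 8 bp
  143→150: 7 bp
  150→161: 11 bp
  161→168: 7 bp
  168→174: 6 bp
  174→187: 13 bp
  187→195: 8 bp
  195→217: 22 bp
  217→227: 10 bp
  227→237: 10 bp
  237→244: 7 bp
  244→250: 6 bp
  250→260: 10 bp
  260→5 (wrap): 263-260+5 = 8 bp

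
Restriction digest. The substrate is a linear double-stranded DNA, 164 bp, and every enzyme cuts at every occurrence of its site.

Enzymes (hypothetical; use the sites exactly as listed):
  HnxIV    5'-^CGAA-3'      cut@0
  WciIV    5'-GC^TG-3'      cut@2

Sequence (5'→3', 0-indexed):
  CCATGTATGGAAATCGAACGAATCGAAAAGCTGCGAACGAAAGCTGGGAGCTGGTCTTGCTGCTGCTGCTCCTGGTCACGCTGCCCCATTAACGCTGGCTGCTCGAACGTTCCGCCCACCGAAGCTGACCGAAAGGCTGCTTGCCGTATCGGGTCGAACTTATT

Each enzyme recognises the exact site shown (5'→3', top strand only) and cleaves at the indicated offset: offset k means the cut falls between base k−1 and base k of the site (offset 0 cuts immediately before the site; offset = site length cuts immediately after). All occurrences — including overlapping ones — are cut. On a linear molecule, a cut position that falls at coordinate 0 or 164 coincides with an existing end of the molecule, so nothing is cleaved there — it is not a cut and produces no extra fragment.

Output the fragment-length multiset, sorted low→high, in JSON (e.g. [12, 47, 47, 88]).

[2,3,3,4,4,4,4,4,5,6,7,7,8,8,9,10,14,14,15,16,17]

Scan for sites:
  HnxIV CGAA/0: at [14, 18, 23, 33, 37, 103, 119, 129, 154] ⇒ [14, 18, 23, 33, 37, 103, 119, 129, 154]
  WciIV GCTG/2: at [29, 42, 49, 58, 61, 64, 79, 93, 97, 123, 135] ⇒ [31, 44, 51, 60, 63, 66, 81, 95, 99, 125, 137]

All cut coordinates (distinct, sorted): [14, 18, 23, 31, 33, 37, 44, 51, 60, 63, 66, 81, 95, 99, 103, 119, 125, 129, 137, 154]

Fragment lengths:
  [0,14): 14 bp
  [14,18): 4 bp
  [18,23): 5 bp
  [23,31): 8 bp
  [31,33): 2 bp
  [33,37): 4 bp
  [37,44): 7 bp
  [44,51): 7 bp
  [51,60): 9 bp
  [60,63): 3 bp
  [63,66): 3 bp
  [66,81): 15 bp
  [81,95): 14 bp
  [95,99): 4 bp
  [99,103): 4 bp
  [103,119): 16 bp
  [119,125): 6 bp
  [125,129): 4 bp
  [129,137): 8 bp
  [137,154): 17 bp
  [154,164): 10 bp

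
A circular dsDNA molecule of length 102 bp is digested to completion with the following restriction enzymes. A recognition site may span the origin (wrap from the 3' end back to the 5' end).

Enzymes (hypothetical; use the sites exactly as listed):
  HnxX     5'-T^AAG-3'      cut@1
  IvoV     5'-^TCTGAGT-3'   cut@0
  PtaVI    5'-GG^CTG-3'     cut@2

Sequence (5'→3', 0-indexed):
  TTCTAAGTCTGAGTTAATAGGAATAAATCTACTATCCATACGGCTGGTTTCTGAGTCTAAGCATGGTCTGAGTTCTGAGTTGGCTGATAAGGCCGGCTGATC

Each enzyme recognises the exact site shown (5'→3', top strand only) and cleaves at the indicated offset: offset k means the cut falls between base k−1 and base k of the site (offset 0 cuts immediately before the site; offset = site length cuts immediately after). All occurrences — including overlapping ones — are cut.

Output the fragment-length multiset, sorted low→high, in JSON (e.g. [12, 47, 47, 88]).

[3,5,6,7,8,8,9,10,10,36]

Site scan:
  HnxX TAAG/1: at [3, 57, 87] ⇒ [4, 58, 88]
  IvoV TCTGAGT/0: at [7, 49, 66, 73] ⇒ [7, 49, 66, 73]
  PtaVI GGCTG/2: at [41, 81, 94] ⇒ [43, 83, 96]

All cut coordinates (distinct, sorted): [4, 7, 43, 49, 58, 66, 73, 83, 88, 96]

Fragments:
  4→7: 3 bp
  7→43: 36 bp
  43→49: 6 bp
  49→58: 9 bp
  58→66: 8 bp
  66→73: 7 bp
  73→83: 10 bp
  83→88: 5 bp
  88→96: 8 bp
  96→4 (wrap): 102-96+4 = 10 bp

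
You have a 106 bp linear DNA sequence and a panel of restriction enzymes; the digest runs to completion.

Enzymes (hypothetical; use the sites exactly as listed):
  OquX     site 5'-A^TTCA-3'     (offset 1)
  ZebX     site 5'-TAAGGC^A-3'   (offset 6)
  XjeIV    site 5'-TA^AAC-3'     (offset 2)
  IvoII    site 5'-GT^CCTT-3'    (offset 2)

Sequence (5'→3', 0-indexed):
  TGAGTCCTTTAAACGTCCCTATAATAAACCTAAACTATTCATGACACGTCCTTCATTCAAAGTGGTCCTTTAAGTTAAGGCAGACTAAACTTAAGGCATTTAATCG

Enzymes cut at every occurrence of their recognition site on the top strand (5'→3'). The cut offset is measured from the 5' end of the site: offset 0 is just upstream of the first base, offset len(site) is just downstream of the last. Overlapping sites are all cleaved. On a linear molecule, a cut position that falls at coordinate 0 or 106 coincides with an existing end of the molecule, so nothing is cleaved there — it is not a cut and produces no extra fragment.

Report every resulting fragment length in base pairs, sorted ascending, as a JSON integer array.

Site scan:
  OquX (ATTCA, off=1): starts [36, 54] → cuts [37, 55]
  ZebX (TAAGGCA, off=6): starts [75, 91] → cuts [81, 97]
  XjeIV (TAAAC, off=2): starts [9, 24, 30, 85] → cuts [11, 26, 32, 87]
  IvoII (GTCCTT, off=2): starts [3, 47, 64] → cuts [5, 49, 66]

Pooled cuts: [5, 11, 26, 32, 37, 49, 55, 66, 81, 87, 97]

Fragment lengths:
  [0,5): 5 bp
  [5,11): 6 bp
  [11,26): 15 bp
  [26,32): 6 bp
  [32,37): 5 bp
  [37,49): 12 bp
  [49,55): 6 bp
  [55,66): 11 bp
  [66,81): 15 bp
  [81,87): 6 bp
  [87,97): 10 bp
  [97,106): 9 bp

[5,5,6,6,6,6,9,10,11,12,15,15]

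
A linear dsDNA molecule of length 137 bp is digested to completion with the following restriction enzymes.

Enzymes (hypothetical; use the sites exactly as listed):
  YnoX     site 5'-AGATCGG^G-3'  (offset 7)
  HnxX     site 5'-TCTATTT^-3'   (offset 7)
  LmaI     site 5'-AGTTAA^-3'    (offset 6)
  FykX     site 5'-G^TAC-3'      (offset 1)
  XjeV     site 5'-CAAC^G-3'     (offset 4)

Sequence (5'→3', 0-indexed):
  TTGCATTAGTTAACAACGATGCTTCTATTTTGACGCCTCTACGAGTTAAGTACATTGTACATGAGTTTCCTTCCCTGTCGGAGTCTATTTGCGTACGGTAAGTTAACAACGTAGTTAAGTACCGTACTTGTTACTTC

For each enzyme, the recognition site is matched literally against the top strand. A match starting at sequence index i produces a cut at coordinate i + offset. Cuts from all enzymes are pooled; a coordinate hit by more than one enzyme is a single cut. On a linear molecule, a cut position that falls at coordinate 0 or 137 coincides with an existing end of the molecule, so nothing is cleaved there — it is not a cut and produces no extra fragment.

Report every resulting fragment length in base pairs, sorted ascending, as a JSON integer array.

Site scan:
  YnoX (AGATCGGG, off=7): no sites
  HnxX (TCTATTT, off=7): starts [23, 83] → cuts [30, 90]
  LmaI (AGTTAA, off=6): starts [7, 43, 100, 112] → cuts [13, 49, 106, 118]
  FykX (GTAC, off=1): starts [49, 56, 92, 118, 123] → cuts [50, 57, 93, 119, 124]
  XjeV (CAACG, off=4): starts [13, 106] → cuts [17, 110]

Pooled cuts: [13, 17, 30, 49, 50, 57, 90, 93, 106, 110, 118, 119, 124]

Fragments:
  [0,13): 13 bp
  [13,17): 4 bp
  [17,30): 13 bp
  [30,49): 19 bp
  [49,50): 1 bp
  [50,57): 7 bp
  [57,90): 33 bp
  [90,93): 3 bp
  [93,106): 13 bp
  [106,110): 4 bp
  [110,118): 8 bp
  [118,119): 1 bp
  [119,124): 5 bp
  [124,137): 13 bp

[1,1,3,4,4,5,7,8,13,13,13,13,19,33]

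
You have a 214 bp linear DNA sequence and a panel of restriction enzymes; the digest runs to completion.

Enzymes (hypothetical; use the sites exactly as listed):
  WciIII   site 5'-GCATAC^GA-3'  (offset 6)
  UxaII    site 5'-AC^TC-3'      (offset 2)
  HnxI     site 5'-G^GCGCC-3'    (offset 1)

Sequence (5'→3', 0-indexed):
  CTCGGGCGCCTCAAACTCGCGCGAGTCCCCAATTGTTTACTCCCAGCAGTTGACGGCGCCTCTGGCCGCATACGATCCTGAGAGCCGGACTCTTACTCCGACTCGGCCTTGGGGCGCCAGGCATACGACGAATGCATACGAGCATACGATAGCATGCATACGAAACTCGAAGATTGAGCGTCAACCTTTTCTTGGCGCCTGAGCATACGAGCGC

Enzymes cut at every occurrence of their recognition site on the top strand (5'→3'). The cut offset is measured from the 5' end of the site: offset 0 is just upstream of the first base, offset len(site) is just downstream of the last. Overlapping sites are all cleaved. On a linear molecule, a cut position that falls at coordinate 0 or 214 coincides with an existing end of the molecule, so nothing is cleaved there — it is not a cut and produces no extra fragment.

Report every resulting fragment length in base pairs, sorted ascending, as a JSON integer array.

[5,5,6,6,6,8,11,11,13,13,14,14,15,17,18,24,28]

Site scan:
  WciIII GCATACGA/6: at [67, 120, 133, 141, 155, 202] ⇒ [73, 126, 139, 147, 161, 208]
  UxaII ACTC/2: at [14, 38, 88, 94, 100, 164] ⇒ [16, 40, 90, 96, 102, 166]
  HnxI GGCGCC/1: at [4, 54, 112, 193] ⇒ [5, 55, 113, 194]

Pooled cuts: [5, 16, 40, 55, 73, 90, 96, 102, 113, 126, 139, 147, 161, 166, 194, 208]

Fragment lengths:
  [0,5): 5 bp
  [5,16): 11 bp
  [16,40): 24 bp
  [40,55): 15 bp
  [55,73): 18 bp
  [73,90): 17 bp
  [90,96): 6 bp
  [96,102): 6 bp
  [102,113): 11 bp
  [113,126): 13 bp
  [126,139): 13 bp
  [139,147): 8 bp
  [147,161): 14 bp
  [161,166): 5 bp
  [166,194): 28 bp
  [194,208): 14 bp
  [208,214): 6 bp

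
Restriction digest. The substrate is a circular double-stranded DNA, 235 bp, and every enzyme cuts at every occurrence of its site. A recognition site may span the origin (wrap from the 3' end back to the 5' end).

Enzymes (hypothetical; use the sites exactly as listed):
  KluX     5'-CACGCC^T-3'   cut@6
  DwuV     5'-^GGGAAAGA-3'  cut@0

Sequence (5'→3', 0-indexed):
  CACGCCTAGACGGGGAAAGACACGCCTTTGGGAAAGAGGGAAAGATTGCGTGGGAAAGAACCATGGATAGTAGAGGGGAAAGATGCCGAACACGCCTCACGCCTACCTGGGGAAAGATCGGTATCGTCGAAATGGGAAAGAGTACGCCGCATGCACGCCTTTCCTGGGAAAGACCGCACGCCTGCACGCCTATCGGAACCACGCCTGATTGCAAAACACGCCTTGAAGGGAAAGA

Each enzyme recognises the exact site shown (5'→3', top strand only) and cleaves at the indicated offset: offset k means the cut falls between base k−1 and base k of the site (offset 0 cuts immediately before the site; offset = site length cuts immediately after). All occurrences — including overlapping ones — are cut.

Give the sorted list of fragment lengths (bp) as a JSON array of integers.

[3,5,6,6,6,7,8,8,14,14,14,15,17,17,21,24,24,26]

Per-enzyme occurrences:
  KluX CACGCCT/6: at [0, 20, 90, 97, 153, 176, 184, 199, 216] ⇒ [6, 26, 96, 103, 159, 182, 190, 205, 222]
  DwuV GGGAAAGA/0: at [12, 29, 37, 51, 75, 109, 133, 165, 227] ⇒ [12, 29, 37, 51, 75, 109, 133, 165, 227]

All cut coordinates (distinct, sorted): [6, 12, 26, 29, 37, 51, 75, 96, 103, 109, 133, 159, 165, 182, 190, 205, 222, 227]

Fragments:
  6→12: 6 bp
  12→26: 14 bp
  26→29: 3 bp
  29→37: 8 bp
  37→51: 14 bp
  51→75: 24 bp
  75→96: 21 bp
  96→103: 7 bp
  103→109: 6 bp
  109→133: 24 bp
  133→159: 26 bp
  159→165: 6 bp
  165→182: 17 bp
  182→190: 8 bp
  190→205: 15 bp
  205→222: 17 bp
  222→227: 5 bp
  227→6 (wrap): 235-227+6 = 14 bp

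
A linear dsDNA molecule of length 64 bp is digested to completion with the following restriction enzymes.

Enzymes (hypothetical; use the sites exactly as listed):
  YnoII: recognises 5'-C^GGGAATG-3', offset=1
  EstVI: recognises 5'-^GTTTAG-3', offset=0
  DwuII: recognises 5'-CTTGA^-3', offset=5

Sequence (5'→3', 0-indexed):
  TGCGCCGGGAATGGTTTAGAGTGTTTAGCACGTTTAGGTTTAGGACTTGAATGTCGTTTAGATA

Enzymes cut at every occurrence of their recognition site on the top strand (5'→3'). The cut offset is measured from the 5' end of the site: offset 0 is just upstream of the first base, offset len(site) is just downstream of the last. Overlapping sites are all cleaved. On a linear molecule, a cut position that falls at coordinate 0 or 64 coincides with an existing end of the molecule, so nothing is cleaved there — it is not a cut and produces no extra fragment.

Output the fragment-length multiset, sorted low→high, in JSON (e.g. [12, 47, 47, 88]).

Scan for sites:
  YnoII (CGGGAATG, off=1): starts [5] → cuts [6]
  EstVI (GTTTAG, off=0): starts [13, 22, 31, 37, 55] → cuts [13, 22, 31, 37, 55]
  DwuII (CTTGA, off=5): starts [45] → cuts [50]

All cut coordinates (distinct, sorted): [6, 13, 22, 31, 37, 50, 55]

Fragments:
  [0,6): 6 bp
  [6,13): 7 bp
  [13,22): 9 bp
  [22,31): 9 bp
  [31,37): 6 bp
  [37,50): 13 bp
  [50,55): 5 bp
  [55,64): 9 bp

[5,6,6,7,9,9,9,13]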